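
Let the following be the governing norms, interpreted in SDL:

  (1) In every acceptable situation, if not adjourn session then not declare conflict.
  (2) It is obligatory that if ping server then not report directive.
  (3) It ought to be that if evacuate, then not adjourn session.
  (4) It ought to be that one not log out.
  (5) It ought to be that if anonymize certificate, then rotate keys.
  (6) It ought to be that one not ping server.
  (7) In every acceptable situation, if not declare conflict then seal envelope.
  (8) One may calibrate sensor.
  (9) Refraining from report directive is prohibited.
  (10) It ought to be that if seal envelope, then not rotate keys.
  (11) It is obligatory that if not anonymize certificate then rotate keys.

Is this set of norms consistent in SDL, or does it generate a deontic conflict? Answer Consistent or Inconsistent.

Premise 2 is O(ping_server → ¬report_directive), but O(ping_server) is not derivable from the premises, so it does not yield O(¬report_directive).
So O(¬report_directive) is not derivable, and the apparent clash with O(report_directive) does not arise.
A world satisfying every obligation exists (e.g. adjourn_session=true, anonymize_certificate=false, calibrate_sensor=false, declare_conflict=true, evacuate=false, log_out=false, ping_server=false, report_directive=true, rotate_keys=true, seal_envelope=false); no atom is both obligatory and forbidden, so the set is consistent.

Consistent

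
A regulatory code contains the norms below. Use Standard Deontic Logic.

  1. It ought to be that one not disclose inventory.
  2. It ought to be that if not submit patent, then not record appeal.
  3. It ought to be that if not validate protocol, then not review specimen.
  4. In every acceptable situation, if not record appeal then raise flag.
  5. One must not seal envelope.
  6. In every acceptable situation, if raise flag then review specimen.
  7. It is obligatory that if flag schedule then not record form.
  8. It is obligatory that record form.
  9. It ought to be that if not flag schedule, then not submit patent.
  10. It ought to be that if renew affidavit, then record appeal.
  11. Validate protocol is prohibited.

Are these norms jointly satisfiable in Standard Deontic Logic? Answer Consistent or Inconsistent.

Premise 11 is F(validate_protocol), i.e. O(¬validate_protocol).
Premise 3 is O(¬validate_protocol → ¬review_specimen); since O(¬validate_protocol), deontic closure gives O(¬review_specimen).
Premise 6 is O(raise_flag → review_specimen); contrapositively O(¬review_specimen → ¬raise_flag). Since O(¬review_specimen) holds, K gives O(¬raise_flag).
Premise 4 is O(¬record_appeal → raise_flag); contrapositively O(¬raise_flag → record_appeal). Since O(¬raise_flag) holds, K gives O(record_appeal).
Premise 2 is O(¬submit_patent → ¬record_appeal); contrapositively O(record_appeal → submit_patent). Since O(record_appeal) holds, K gives O(submit_patent).
Premise 9 is O(¬flag_schedule → ¬submit_patent); contrapositively O(submit_patent → flag_schedule). Since O(submit_patent) holds, K gives O(flag_schedule).
Premise 7 is O(flag_schedule → ¬record_form); since O(flag_schedule), deontic closure gives O(¬record_form).
However, premise 8 gives O(record_form).
We now have both O(¬record_form) and O(record_form) — record_form is simultaneously obligatory and forbidden, violating the D-axiom.

Inconsistent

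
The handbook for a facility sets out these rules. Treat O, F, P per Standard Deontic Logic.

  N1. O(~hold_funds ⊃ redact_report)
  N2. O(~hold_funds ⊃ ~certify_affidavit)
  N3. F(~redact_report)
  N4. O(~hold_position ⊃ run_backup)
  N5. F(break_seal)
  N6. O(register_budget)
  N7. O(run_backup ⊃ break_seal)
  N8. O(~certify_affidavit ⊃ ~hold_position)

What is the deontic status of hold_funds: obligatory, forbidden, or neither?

Obligatory

Premise 5, F(break_seal), is equivalent to O(~break_seal).
Premise 7, O(run_backup ⊃ break_seal), contraposes to O(~break_seal ⊃ ~run_backup); with O(~break_seal) we get O(~run_backup).
Premise 4, O(~hold_position ⊃ run_backup), contraposes to O(~run_backup ⊃ hold_position); with O(~run_backup) we get O(hold_position).
The contrapositive of premise 8 (O(~certify_affidavit ⊃ ~hold_position)) is O(hold_position ⊃ certify_affidavit), and O(hold_position) is already established, so O(certify_affidavit).
Premise 2, O(~hold_funds ⊃ ~certify_affidavit), contraposes to O(certify_affidavit ⊃ hold_funds); with O(certify_affidavit) we get O(hold_funds).
Premises 1, 3, 6 do not contribute to this derivation.
Hence hold_funds is obligatory.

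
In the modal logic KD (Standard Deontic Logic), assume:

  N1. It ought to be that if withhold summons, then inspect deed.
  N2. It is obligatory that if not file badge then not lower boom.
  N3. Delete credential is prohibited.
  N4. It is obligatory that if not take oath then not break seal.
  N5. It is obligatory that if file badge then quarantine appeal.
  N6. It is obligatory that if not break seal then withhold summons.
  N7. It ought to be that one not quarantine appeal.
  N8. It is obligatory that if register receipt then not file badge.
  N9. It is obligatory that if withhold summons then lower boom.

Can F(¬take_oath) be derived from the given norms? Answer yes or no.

Yes

Premise 7 gives O(¬quarantine_appeal).
The contrapositive of premise 5 (O(file_badge → quarantine_appeal)) is O(¬quarantine_appeal → ¬file_badge), and O(¬quarantine_appeal) is already established, so O(¬file_badge).
From O(¬file_badge) and premise 2, O(¬file_badge → ¬lower_boom), we obtain O(¬lower_boom).
Premise 9 is O(withhold_summons → lower_boom); contrapositively O(¬lower_boom → ¬withhold_summons). Since O(¬lower_boom) holds, K gives O(¬withhold_summons).
The contrapositive of premise 6 (O(¬break_seal → withhold_summons)) is O(¬withhold_summons → break_seal), and O(¬withhold_summons) is already established, so O(break_seal).
Premise 4 is O(¬take_oath → ¬break_seal); contrapositively O(break_seal → take_oath). Since O(break_seal) holds, K gives O(take_oath).
Premises 1, 3, 8 do not contribute to this derivation.
So O(take_oath) holds, i.e. F(¬take_oath). The claim follows.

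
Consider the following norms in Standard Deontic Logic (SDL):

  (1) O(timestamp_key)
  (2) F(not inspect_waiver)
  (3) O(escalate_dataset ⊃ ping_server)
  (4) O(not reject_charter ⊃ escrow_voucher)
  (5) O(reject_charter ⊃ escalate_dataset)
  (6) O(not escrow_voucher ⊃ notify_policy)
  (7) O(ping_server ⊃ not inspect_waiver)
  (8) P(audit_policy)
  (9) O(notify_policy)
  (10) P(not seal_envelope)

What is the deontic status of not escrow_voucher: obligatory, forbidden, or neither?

F(not inspect_waiver) at premise 2 means O(inspect_waiver).
Premise 7 is O(ping_server ⊃ not inspect_waiver); contrapositively O(inspect_waiver ⊃ not ping_server). Since O(inspect_waiver) holds, K gives O(not ping_server).
Premise 3 is O(escalate_dataset ⊃ ping_server); contrapositively O(not ping_server ⊃ not escalate_dataset). Since O(not ping_server) holds, K gives O(not escalate_dataset).
Premise 5, O(reject_charter ⊃ escalate_dataset), contraposes to O(not escalate_dataset ⊃ not reject_charter); with O(not escalate_dataset) we get O(not reject_charter).
From O(not reject_charter) and premise 4, O(not reject_charter ⊃ escrow_voucher), we obtain O(escrow_voucher).
Premises 1, 6, 8, 9, 10 do not contribute to this derivation.
Thus O(escrow_voucher), which is F(not escrow_voucher): not escrow_voucher is forbidden.

Forbidden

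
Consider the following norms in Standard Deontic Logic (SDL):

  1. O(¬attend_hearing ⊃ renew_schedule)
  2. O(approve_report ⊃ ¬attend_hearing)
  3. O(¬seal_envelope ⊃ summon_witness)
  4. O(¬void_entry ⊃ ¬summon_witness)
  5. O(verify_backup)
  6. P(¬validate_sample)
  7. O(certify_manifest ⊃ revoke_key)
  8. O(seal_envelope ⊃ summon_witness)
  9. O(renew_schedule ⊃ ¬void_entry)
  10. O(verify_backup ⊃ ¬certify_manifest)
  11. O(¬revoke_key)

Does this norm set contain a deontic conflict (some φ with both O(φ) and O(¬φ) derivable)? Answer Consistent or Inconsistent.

Consistent

Premise 7 is O(certify_manifest ⊃ revoke_key), but O(certify_manifest) is not derivable from the premises, so it does not yield O(revoke_key).
So O(revoke_key) is not derivable, and the apparent clash with O(¬revoke_key) does not arise.
A world satisfying every obligation exists (e.g. approve_report=false, attend_hearing=true, certify_manifest=false, renew_schedule=false, revoke_key=false, seal_envelope=false, summon_witness=true, validate_sample=false, verify_backup=true, void_entry=true); no atom is both obligatory and forbidden, so the set is consistent.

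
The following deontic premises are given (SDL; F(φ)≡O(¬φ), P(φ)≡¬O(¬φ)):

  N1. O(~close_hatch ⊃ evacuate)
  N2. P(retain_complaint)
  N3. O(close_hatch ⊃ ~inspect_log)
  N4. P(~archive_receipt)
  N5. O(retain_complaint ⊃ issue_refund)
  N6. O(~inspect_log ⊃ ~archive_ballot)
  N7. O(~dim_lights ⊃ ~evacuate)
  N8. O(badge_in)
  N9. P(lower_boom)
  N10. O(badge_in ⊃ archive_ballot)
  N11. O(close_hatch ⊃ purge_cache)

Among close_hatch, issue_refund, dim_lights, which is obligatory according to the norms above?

From premise 8 we have O(badge_in).
With premise 10, O(badge_in ⊃ archive_ballot), the K-axiom yields O(archive_ballot).
The contrapositive of premise 6 (O(~inspect_log ⊃ ~archive_ballot)) is O(archive_ballot ⊃ inspect_log), and O(archive_ballot) is already established, so O(inspect_log).
The contrapositive of premise 3 (O(close_hatch ⊃ ~inspect_log)) is O(inspect_log ⊃ ~close_hatch), and O(inspect_log) is already established, so O(~close_hatch).
From O(~close_hatch) and premise 1, O(~close_hatch ⊃ evacuate), we obtain O(evacuate).
The contrapositive of premise 7 (O(~dim_lights ⊃ ~evacuate)) is O(evacuate ⊃ dim_lights), and O(evacuate) is already established, so O(dim_lights).
So O(dim_lights) holds — dim_lights is obligatory. None of the other listed options is made obligatory by any chain of premises.

dim_lights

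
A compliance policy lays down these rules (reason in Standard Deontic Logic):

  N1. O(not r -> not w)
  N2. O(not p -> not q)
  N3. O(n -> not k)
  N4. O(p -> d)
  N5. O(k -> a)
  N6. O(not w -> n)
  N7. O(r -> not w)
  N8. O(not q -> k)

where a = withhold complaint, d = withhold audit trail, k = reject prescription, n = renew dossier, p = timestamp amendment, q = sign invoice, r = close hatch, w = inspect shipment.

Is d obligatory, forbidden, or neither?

Obligatory

Premises 1 and 7 are O(not r -> not w) and O(r -> not w); every ideal world satisfies not r or r, so in either case not w holds — hence O(not w).
Premise 6 is O(not w -> n); since O(not w), deontic closure gives O(n).
With premise 3, O(n -> not k), the K-axiom yields O(not k).
The contrapositive of premise 8 (O(not q -> k)) is O(not k -> q), and O(not k) is already established, so O(q).
Premise 2 is O(not p -> not q); contrapositively O(q -> p). Since O(q) holds, K gives O(p).
With premise 4, O(p -> d), the K-axiom yields O(d).
Premise 5 does not contribute to this derivation.
Hence d is obligatory.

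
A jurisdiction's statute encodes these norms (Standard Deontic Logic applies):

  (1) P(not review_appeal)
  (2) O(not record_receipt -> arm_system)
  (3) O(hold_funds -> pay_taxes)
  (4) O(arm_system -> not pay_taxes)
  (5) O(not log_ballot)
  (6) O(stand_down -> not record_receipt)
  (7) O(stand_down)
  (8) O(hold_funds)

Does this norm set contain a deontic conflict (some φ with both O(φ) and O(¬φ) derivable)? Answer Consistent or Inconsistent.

From premise 8 we have O(hold_funds).
Premise 3 is O(hold_funds -> pay_taxes); since O(hold_funds), deontic closure gives O(pay_taxes).
Premise 4, O(arm_system -> not pay_taxes), contraposes to O(pay_taxes -> not arm_system); with O(pay_taxes) we get O(not arm_system).
Premise 2, O(not record_receipt -> arm_system), contraposes to O(not arm_system -> record_receipt); with O(not arm_system) we get O(record_receipt).
Premise 6, O(stand_down -> not record_receipt), contraposes to O(record_receipt -> not stand_down); with O(record_receipt) we get O(not stand_down).
Yet premise 7 states O(stand_down).
We now have both O(not stand_down) and O(stand_down) — stand_down is simultaneously obligatory and forbidden, violating the D-axiom.

Inconsistent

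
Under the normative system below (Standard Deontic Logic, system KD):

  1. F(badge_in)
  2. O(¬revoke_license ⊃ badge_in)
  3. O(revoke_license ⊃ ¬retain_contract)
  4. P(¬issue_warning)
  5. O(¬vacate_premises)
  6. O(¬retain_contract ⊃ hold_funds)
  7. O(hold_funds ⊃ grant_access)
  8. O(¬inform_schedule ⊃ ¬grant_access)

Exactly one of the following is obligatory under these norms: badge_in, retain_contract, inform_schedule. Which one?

inform_schedule

Premise 1, F(badge_in), is equivalent to O(¬badge_in).
Premise 2, O(¬revoke_license ⊃ badge_in), contraposes to O(¬badge_in ⊃ revoke_license); with O(¬badge_in) we get O(revoke_license).
Applying K to premise 3 (O(revoke_license ⊃ ¬retain_contract)) and O(revoke_license) yields O(¬retain_contract).
With premise 6, O(¬retain_contract ⊃ hold_funds), the K-axiom yields O(hold_funds).
Premise 7 is O(hold_funds ⊃ grant_access); since O(hold_funds), deontic closure gives O(grant_access).
Premise 8 is O(¬inform_schedule ⊃ ¬grant_access); contrapositively O(grant_access ⊃ inform_schedule). Since O(grant_access) holds, K gives O(inform_schedule).
So O(inform_schedule) holds — inform_schedule is obligatory. None of the other listed options is made obligatory by any chain of premises.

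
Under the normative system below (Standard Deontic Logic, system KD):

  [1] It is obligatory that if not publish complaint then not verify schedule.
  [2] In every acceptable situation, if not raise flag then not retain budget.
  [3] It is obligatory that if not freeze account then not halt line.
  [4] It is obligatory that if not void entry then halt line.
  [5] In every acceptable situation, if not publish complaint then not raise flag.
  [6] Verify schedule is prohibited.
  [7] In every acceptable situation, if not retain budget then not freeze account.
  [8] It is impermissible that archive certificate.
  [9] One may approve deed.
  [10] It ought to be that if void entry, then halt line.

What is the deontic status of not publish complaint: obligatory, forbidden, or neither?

Forbidden

Premises 4 and 10 cover both cases: O(¬void_entry → halt_line) and O(void_entry → halt_line). Since ¬void_entry ∨ void_entry is a tautology, O(halt_line) follows.
Premise 3, O(¬freeze_account → ¬halt_line), contraposes to O(halt_line → freeze_account); with O(halt_line) we get O(freeze_account).
The contrapositive of premise 7 (O(¬retain_budget → ¬freeze_account)) is O(freeze_account → retain_budget), and O(freeze_account) is already established, so O(retain_budget).
The contrapositive of premise 2 (O(¬raise_flag → ¬retain_budget)) is O(retain_budget → raise_flag), and O(retain_budget) is already established, so O(raise_flag).
Premise 5, O(¬publish_complaint → ¬raise_flag), contraposes to O(raise_flag → publish_complaint); with O(raise_flag) we get O(publish_complaint).
Premises 1, 6, 8, 9 do not contribute to this derivation.
Thus O(publish_complaint), which is F(¬publish_complaint): ¬publish_complaint is forbidden.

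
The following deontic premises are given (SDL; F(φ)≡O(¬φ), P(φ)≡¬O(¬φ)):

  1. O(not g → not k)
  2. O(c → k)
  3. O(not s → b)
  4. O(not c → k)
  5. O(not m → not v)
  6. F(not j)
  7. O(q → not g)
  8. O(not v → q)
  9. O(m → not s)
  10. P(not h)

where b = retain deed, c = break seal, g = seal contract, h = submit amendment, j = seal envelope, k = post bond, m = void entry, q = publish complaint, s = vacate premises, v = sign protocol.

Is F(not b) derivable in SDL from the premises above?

Yes

By case analysis on not c: premise 4 gives O(not c → k) and premise 2 gives O(c → k), so O(k) either way.
The contrapositive of premise 1 (O(not g → not k)) is O(k → g), and O(k) is already established, so O(g).
The contrapositive of premise 7 (O(q → not g)) is O(g → not q), and O(g) is already established, so O(not q).
The contrapositive of premise 8 (O(not v → q)) is O(not q → v), and O(not q) is already established, so O(v).
The contrapositive of premise 5 (O(not m → not v)) is O(v → m), and O(v) is already established, so O(m).
Applying K to premise 9 (O(m → not s)) and O(m) yields O(not s).
Premise 3 is O(not s → b); since O(not s), deontic closure gives O(b).
Premises 6, 10 do not contribute to this derivation.
So O(b) holds, i.e. F(not b). The claim follows.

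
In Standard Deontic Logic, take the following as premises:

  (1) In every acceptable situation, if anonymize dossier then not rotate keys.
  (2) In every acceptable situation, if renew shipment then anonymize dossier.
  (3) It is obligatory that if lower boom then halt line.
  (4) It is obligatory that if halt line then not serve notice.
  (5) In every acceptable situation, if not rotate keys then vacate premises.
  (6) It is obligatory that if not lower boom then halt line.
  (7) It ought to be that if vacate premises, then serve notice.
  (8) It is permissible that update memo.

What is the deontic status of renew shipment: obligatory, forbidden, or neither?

Premises 3 and 6 cover both cases: O(lower_boom → halt_line) and O(¬lower_boom → halt_line). Since lower_boom ∨ ¬lower_boom is a tautology, O(halt_line) follows.
From O(halt_line) and premise 4, O(halt_line → ¬serve_notice), we obtain O(¬serve_notice).
Premise 7, O(vacate_premises → serve_notice), contraposes to O(¬serve_notice → ¬vacate_premises); with O(¬serve_notice) we get O(¬vacate_premises).
The contrapositive of premise 5 (O(¬rotate_keys → vacate_premises)) is O(¬vacate_premises → rotate_keys), and O(¬vacate_premises) is already established, so O(rotate_keys).
The contrapositive of premise 1 (O(anonymize_dossier → ¬rotate_keys)) is O(rotate_keys → ¬anonymize_dossier), and O(rotate_keys) is already established, so O(¬anonymize_dossier).
Premise 2, O(renew_shipment → anonymize_dossier), contraposes to O(¬anonymize_dossier → ¬renew_shipment); with O(¬anonymize_dossier) we get O(¬renew_shipment).
Premise 8 does not contribute to this derivation.
Thus O(¬renew_shipment), which is F(renew_shipment): renew_shipment is forbidden.

Forbidden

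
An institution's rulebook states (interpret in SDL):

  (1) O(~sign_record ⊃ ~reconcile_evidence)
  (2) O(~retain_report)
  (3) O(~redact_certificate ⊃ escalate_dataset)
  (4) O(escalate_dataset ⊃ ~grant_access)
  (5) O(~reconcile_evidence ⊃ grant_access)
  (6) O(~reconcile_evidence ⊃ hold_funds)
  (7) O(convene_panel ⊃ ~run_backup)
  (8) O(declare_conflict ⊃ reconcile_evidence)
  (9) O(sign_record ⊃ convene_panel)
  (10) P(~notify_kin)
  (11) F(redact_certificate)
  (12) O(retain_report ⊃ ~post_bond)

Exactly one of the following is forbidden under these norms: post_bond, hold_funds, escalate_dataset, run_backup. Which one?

F(redact_certificate) at premise 11 means O(~redact_certificate).
With premise 3, O(~redact_certificate ⊃ escalate_dataset), the K-axiom yields O(escalate_dataset).
Premise 4 is O(escalate_dataset ⊃ ~grant_access); since O(escalate_dataset), deontic closure gives O(~grant_access).
The contrapositive of premise 5 (O(~reconcile_evidence ⊃ grant_access)) is O(~grant_access ⊃ reconcile_evidence), and O(~grant_access) is already established, so O(reconcile_evidence).
Premise 1, O(~sign_record ⊃ ~reconcile_evidence), contraposes to O(reconcile_evidence ⊃ sign_record); with O(reconcile_evidence) we get O(sign_record).
From O(sign_record) and premise 9, O(sign_record ⊃ convene_panel), we obtain O(convene_panel).
From O(convene_panel) and premise 7, O(convene_panel ⊃ ~run_backup), we obtain O(~run_backup).
So O(~run_backup) holds, i.e. run_backup is forbidden. None of the other listed options is forbidden under the premises.

run_backup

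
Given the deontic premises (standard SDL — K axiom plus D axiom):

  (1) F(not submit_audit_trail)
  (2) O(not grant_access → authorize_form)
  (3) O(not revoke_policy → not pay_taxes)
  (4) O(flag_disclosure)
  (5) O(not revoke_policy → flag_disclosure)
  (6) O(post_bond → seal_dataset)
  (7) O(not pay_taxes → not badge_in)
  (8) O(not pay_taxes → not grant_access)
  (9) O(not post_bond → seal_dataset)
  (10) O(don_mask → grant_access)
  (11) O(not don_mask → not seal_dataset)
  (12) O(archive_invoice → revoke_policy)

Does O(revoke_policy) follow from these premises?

Yes

By case analysis on not post_bond: premise 9 gives O(not post_bond → seal_dataset) and premise 6 gives O(post_bond → seal_dataset), so O(seal_dataset) either way.
The contrapositive of premise 11 (O(not don_mask → not seal_dataset)) is O(seal_dataset → don_mask), and O(seal_dataset) is already established, so O(don_mask).
From O(don_mask) and premise 10, O(don_mask → grant_access), we obtain O(grant_access).
The contrapositive of premise 8 (O(not pay_taxes → not grant_access)) is O(grant_access → pay_taxes), and O(grant_access) is already established, so O(pay_taxes).
Premise 3, O(not revoke_policy → not pay_taxes), contraposes to O(pay_taxes → revoke_policy); with O(pay_taxes) we get O(revoke_policy).
Premises 1, 2, 4, 5, 7, 12 do not contribute to this derivation.
So O(revoke_policy) follows.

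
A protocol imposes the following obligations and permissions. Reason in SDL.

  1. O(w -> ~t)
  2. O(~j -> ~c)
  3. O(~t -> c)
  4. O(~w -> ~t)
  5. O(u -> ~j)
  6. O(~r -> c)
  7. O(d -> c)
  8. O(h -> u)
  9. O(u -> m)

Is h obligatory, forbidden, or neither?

Forbidden

By case analysis on ~w: premise 4 gives O(~w -> ~t) and premise 1 gives O(w -> ~t), so O(~t) either way.
With premise 3, O(~t -> c), the K-axiom yields O(c).
Premise 2 is O(~j -> ~c); contrapositively O(c -> j). Since O(c) holds, K gives O(j).
Premise 5 is O(u -> ~j); contrapositively O(j -> ~u). Since O(j) holds, K gives O(~u).
Premise 8, O(h -> u), contraposes to O(~u -> ~h); with O(~u) we get O(~h).
Premises 6, 7, 9 do not contribute to this derivation.
Thus O(~h), which is F(h): h is forbidden.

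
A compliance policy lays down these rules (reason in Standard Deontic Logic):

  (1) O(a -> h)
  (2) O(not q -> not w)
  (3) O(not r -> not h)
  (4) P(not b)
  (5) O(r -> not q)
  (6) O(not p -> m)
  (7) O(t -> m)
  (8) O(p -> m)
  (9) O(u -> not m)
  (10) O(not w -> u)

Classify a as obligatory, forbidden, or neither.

Forbidden

Premises 8 and 6 are O(p -> m) and O(not p -> m); every ideal world satisfies p or not p, so in either case m holds — hence O(m).
Premise 9 is O(u -> not m); contrapositively O(m -> not u). Since O(m) holds, K gives O(not u).
Premise 10, O(not w -> u), contraposes to O(not u -> w); with O(not u) we get O(w).
The contrapositive of premise 2 (O(not q -> not w)) is O(w -> q), and O(w) is already established, so O(q).
Premise 5, O(r -> not q), contraposes to O(q -> not r); with O(q) we get O(not r).
Applying K to premise 3 (O(not r -> not h)) and O(not r) yields O(not h).
Premise 1, O(a -> h), contraposes to O(not h -> not a); with O(not h) we get O(not a).
Premises 4, 7 do not contribute to this derivation.
Thus O(not a), which is F(a): a is forbidden.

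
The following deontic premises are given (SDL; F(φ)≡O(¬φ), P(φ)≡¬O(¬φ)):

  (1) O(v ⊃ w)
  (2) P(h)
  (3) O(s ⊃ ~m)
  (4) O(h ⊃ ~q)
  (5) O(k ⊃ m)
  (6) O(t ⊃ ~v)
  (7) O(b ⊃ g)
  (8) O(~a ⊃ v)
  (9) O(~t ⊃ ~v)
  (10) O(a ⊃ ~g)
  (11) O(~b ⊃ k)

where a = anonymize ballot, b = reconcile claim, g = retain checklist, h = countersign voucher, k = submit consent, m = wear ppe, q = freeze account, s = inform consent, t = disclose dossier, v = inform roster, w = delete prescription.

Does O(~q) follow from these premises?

No

Premise 4 is O(h ⊃ ~q), but O(h) is not derivable from the premises (the permission P(h) asserts only ~O(~h), not O(h)), so it does not yield O(~q).
No other premise forces O(~q). An ideal world satisfying every premise can still have ~q false, so O(~q) is not derivable.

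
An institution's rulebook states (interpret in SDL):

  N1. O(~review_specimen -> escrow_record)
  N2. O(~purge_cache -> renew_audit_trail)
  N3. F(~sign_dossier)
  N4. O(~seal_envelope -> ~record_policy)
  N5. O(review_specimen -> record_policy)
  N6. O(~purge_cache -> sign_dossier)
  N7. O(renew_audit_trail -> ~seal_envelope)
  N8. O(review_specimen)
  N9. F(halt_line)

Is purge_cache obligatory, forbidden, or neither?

Obligatory

From premise 8 we have O(review_specimen).
Applying K to premise 5 (O(review_specimen -> record_policy)) and O(review_specimen) yields O(record_policy).
The contrapositive of premise 4 (O(~seal_envelope -> ~record_policy)) is O(record_policy -> seal_envelope), and O(record_policy) is already established, so O(seal_envelope).
Premise 7, O(renew_audit_trail -> ~seal_envelope), contraposes to O(seal_envelope -> ~renew_audit_trail); with O(seal_envelope) we get O(~renew_audit_trail).
The contrapositive of premise 2 (O(~purge_cache -> renew_audit_trail)) is O(~renew_audit_trail -> purge_cache), and O(~renew_audit_trail) is already established, so O(purge_cache).
Premises 1, 3, 6, 9 do not contribute to this derivation.
Hence purge_cache is obligatory.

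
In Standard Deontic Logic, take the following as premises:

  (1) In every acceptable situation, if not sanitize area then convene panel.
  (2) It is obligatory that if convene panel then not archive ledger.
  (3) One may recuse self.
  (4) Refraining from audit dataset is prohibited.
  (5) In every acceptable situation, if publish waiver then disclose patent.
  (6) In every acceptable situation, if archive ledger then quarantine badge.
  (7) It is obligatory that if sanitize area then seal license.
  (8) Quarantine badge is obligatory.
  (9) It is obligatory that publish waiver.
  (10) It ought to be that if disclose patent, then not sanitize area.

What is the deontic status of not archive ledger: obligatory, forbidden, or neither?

From premise 9 we have O(publish_waiver).
With premise 5, O(publish_waiver → disclose_patent), the K-axiom yields O(disclose_patent).
Applying K to premise 10 (O(disclose_patent → ¬sanitize_area)) and O(disclose_patent) yields O(¬sanitize_area).
Premise 1 is O(¬sanitize_area → convene_panel); since O(¬sanitize_area), deontic closure gives O(convene_panel).
Applying K to premise 2 (O(convene_panel → ¬archive_ledger)) and O(convene_panel) yields O(¬archive_ledger).
Premises 3, 4, 6, 7, 8 do not contribute to this derivation.
Hence ¬archive_ledger is obligatory.

Obligatory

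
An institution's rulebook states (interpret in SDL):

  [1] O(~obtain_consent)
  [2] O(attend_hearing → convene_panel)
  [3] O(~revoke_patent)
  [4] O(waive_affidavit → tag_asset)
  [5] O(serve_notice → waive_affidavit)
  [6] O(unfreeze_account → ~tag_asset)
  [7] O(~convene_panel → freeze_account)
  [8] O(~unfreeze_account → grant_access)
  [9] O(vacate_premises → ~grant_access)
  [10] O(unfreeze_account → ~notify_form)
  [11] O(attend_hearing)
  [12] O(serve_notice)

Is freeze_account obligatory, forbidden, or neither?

Neither

Premise 7 is O(~convene_panel → freeze_account), but O(~convene_panel) is not derivable from the premises, so it does not yield O(freeze_account).
No premise or chain of K-axiom applications forces O(freeze_account), and none forces O(~freeze_account). So freeze_account is neither obligatory nor forbidden under these norms.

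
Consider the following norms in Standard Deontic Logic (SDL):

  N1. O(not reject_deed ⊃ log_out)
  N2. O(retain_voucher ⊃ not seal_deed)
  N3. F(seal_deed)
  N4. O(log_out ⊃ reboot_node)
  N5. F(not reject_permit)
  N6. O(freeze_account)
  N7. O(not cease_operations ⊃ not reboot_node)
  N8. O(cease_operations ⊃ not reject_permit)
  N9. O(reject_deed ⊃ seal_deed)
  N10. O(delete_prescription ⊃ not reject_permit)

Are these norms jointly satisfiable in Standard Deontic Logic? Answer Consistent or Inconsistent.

F(seal_deed) at premise 3 means O(not seal_deed).
Premise 9 is O(reject_deed ⊃ seal_deed); contrapositively O(not seal_deed ⊃ not reject_deed). Since O(not seal_deed) holds, K gives O(not reject_deed).
Applying K to premise 1 (O(not reject_deed ⊃ log_out)) and O(not reject_deed) yields O(log_out).
With premise 4, O(log_out ⊃ reboot_node), the K-axiom yields O(reboot_node).
Premise 7, O(not cease_operations ⊃ not reboot_node), contraposes to O(reboot_node ⊃ cease_operations); with O(reboot_node) we get O(cease_operations).
Applying K to premise 8 (O(cease_operations ⊃ not reject_permit)) and O(cease_operations) yields O(not reject_permit).
However, F(not reject_permit) at premise 5 amounts to O(reject_permit).
We now have both O(not reject_permit) and O(reject_permit) — reject_permit is simultaneously obligatory and forbidden, violating the D-axiom.

Inconsistent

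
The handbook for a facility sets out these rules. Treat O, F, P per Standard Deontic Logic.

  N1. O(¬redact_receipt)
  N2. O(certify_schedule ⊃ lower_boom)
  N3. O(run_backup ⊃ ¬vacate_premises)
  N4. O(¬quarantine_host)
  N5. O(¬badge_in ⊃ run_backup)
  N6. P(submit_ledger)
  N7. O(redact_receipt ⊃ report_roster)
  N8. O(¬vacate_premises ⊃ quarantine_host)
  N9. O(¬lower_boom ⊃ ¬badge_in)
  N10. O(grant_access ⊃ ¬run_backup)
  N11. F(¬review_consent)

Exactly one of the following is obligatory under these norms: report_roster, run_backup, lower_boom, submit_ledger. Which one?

lower_boom

Premise 4 gives O(¬quarantine_host).
Premise 8 is O(¬vacate_premises ⊃ quarantine_host); contrapositively O(¬quarantine_host ⊃ vacate_premises). Since O(¬quarantine_host) holds, K gives O(vacate_premises).
Premise 3 is O(run_backup ⊃ ¬vacate_premises); contrapositively O(vacate_premises ⊃ ¬run_backup). Since O(vacate_premises) holds, K gives O(¬run_backup).
Premise 5, O(¬badge_in ⊃ run_backup), contraposes to O(¬run_backup ⊃ badge_in); with O(¬run_backup) we get O(badge_in).
Premise 9 is O(¬lower_boom ⊃ ¬badge_in); contrapositively O(badge_in ⊃ lower_boom). Since O(badge_in) holds, K gives O(lower_boom).
So O(lower_boom) holds — lower_boom is obligatory. None of the other listed options is made obligatory by any chain of premises.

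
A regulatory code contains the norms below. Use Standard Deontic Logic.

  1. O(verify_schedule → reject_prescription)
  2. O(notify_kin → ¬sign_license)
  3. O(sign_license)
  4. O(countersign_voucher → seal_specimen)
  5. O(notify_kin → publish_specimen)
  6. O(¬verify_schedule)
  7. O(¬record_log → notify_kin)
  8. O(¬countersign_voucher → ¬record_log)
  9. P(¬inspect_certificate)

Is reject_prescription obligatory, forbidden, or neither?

Neither

Premise 1 is O(verify_schedule → reject_prescription), but O(verify_schedule) is not derivable from the premises, so it does not yield O(reject_prescription).
No premise or chain of K-axiom applications forces O(reject_prescription), and none forces O(¬reject_prescription). So reject_prescription is neither obligatory nor forbidden under these norms.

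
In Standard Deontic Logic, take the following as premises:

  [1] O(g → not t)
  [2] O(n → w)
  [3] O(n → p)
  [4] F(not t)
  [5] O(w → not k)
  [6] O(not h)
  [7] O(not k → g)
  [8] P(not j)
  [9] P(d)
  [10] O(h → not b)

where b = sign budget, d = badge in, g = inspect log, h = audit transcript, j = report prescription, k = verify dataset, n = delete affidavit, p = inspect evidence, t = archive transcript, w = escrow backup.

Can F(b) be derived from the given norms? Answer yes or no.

No

Premise 10 is O(h → not b), but O(h) is not derivable from the premises, so it does not yield O(not b).
No other premise forces O(not b). An ideal world satisfying every premise can still have b true, so F(b) is not derivable.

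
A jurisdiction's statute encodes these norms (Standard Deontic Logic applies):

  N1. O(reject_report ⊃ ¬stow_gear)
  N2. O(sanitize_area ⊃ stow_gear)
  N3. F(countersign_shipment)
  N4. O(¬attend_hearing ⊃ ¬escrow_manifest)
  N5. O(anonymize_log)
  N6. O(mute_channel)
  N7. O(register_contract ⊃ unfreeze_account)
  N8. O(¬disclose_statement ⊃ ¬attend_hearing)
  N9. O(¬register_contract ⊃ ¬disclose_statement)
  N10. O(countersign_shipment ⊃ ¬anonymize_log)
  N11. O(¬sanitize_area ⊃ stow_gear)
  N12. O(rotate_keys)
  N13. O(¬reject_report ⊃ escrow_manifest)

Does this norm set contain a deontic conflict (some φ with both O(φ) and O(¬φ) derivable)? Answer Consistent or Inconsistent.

Premise 10 is O(countersign_shipment ⊃ ¬anonymize_log), but O(countersign_shipment) is not derivable from the premises, so it does not yield O(¬anonymize_log).
So O(¬anonymize_log) is not derivable, and the apparent clash with O(anonymize_log) does not arise.
A world satisfying every obligation exists (e.g. anonymize_log=true, attend_hearing=true, countersign_shipment=false, disclose_statement=true, escrow_manifest=true, mute_channel=true, register_contract=true, reject_report=false, rotate_keys=true, sanitize_area=false, stow_gear=true, unfreeze_account=true); no atom is both obligatory and forbidden, so the set is consistent.

Consistent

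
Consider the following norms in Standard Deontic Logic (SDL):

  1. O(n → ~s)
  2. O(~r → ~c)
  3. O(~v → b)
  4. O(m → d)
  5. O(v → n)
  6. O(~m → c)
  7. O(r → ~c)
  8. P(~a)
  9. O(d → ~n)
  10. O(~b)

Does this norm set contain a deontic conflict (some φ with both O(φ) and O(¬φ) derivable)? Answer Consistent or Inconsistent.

Inconsistent

By case analysis on ~r: premise 2 gives O(~r → ~c) and premise 7 gives O(r → ~c), so O(~c) either way.
Premise 6, O(~m → c), contraposes to O(~c → m); with O(~c) we get O(m).
Premise 4 is O(m → d); since O(m), deontic closure gives O(d).
Applying K to premise 9 (O(d → ~n)) and O(d) yields O(~n).
Premise 5 is O(v → n); contrapositively O(~n → ~v). Since O(~n) holds, K gives O(~v).
Premise 3 is O(~v → b); since O(~v), deontic closure gives O(b).
Yet premise 10 states O(~b).
We now have both O(b) and O(~b) — b is simultaneously obligatory and forbidden, violating the D-axiom.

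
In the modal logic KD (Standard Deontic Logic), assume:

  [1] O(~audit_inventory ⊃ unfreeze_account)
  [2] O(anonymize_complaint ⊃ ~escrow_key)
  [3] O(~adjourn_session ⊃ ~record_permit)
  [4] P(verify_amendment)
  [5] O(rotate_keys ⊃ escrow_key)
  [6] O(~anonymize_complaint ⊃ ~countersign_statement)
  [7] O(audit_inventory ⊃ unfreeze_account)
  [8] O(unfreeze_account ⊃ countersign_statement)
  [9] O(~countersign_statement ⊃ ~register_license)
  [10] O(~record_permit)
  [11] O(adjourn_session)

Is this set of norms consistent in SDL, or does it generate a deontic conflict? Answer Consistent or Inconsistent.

Consistent

Premise 3 is O(~adjourn_session ⊃ ~record_permit); even if O(~record_permit) held, inferring O(~adjourn_session) would be affirming the consequent — invalid.
So O(~adjourn_session) is not derivable, and the apparent clash with O(adjourn_session) does not arise.
A world satisfying every obligation exists (e.g. adjourn_session=true, anonymize_complaint=true, audit_inventory=false, countersign_statement=true, escrow_key=false, record_permit=false, register_license=false, rotate_keys=false, unfreeze_account=true, verify_amendment=false); no atom is both obligatory and forbidden, so the set is consistent.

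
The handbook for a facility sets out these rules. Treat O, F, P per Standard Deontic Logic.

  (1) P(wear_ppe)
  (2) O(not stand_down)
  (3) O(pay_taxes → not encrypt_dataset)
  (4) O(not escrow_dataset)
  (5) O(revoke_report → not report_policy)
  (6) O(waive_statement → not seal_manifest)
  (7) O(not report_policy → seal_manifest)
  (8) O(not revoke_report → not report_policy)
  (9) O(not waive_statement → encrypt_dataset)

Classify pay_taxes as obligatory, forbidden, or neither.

Premises 8 and 5 are O(not revoke_report → not report_policy) and O(revoke_report → not report_policy); every ideal world satisfies not revoke_report or revoke_report, so in either case not report_policy holds — hence O(not report_policy).
Applying K to premise 7 (O(not report_policy → seal_manifest)) and O(not report_policy) yields O(seal_manifest).
Premise 6 is O(waive_statement → not seal_manifest); contrapositively O(seal_manifest → not waive_statement). Since O(seal_manifest) holds, K gives O(not waive_statement).
Premise 9 is O(not waive_statement → encrypt_dataset); since O(not waive_statement), deontic closure gives O(encrypt_dataset).
The contrapositive of premise 3 (O(pay_taxes → not encrypt_dataset)) is O(encrypt_dataset → not pay_taxes), and O(encrypt_dataset) is already established, so O(not pay_taxes).
Premises 1, 2, 4 do not contribute to this derivation.
Thus O(not pay_taxes), which is F(pay_taxes): pay_taxes is forbidden.

Forbidden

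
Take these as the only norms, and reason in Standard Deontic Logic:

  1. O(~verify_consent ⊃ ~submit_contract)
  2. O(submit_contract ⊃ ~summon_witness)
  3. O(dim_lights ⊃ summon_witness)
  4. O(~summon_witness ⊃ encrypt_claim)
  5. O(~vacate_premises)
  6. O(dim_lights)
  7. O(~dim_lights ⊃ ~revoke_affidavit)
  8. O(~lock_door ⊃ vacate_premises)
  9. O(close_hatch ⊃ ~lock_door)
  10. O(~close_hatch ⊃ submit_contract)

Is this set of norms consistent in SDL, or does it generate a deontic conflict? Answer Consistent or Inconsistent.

Inconsistent

Premise 6 states O(dim_lights) outright.
With premise 3, O(dim_lights ⊃ summon_witness), the K-axiom yields O(summon_witness).
Premise 2 is O(submit_contract ⊃ ~summon_witness); contrapositively O(summon_witness ⊃ ~submit_contract). Since O(summon_witness) holds, K gives O(~submit_contract).
The contrapositive of premise 10 (O(~close_hatch ⊃ submit_contract)) is O(~submit_contract ⊃ close_hatch), and O(~submit_contract) is already established, so O(close_hatch).
Premise 9 is O(close_hatch ⊃ ~lock_door); since O(close_hatch), deontic closure gives O(~lock_door).
Applying K to premise 8 (O(~lock_door ⊃ vacate_premises)) and O(~lock_door) yields O(vacate_premises).
Yet premise 5 states O(~vacate_premises).
We now have both O(vacate_premises) and O(~vacate_premises) — vacate_premises is simultaneously obligatory and forbidden, violating the D-axiom.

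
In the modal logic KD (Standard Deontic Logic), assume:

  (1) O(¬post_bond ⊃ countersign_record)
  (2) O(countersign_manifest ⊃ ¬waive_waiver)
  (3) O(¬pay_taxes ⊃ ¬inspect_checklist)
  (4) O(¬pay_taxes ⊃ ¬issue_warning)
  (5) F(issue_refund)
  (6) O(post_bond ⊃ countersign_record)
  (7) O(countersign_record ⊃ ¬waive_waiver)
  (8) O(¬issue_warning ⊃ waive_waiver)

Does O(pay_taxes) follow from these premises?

Premises 6 and 1 are O(post_bond ⊃ countersign_record) and O(¬post_bond ⊃ countersign_record); every ideal world satisfies post_bond or ¬post_bond, so in either case countersign_record holds — hence O(countersign_record).
From O(countersign_record) and premise 7, O(countersign_record ⊃ ¬waive_waiver), we obtain O(¬waive_waiver).
Premise 8, O(¬issue_warning ⊃ waive_waiver), contraposes to O(¬waive_waiver ⊃ issue_warning); with O(¬waive_waiver) we get O(issue_warning).
Premise 4 is O(¬pay_taxes ⊃ ¬issue_warning); contrapositively O(issue_warning ⊃ pay_taxes). Since O(issue_warning) holds, K gives O(pay_taxes).
Premises 2, 3, 5 do not contribute to this derivation.
So O(pay_taxes) follows.

Yes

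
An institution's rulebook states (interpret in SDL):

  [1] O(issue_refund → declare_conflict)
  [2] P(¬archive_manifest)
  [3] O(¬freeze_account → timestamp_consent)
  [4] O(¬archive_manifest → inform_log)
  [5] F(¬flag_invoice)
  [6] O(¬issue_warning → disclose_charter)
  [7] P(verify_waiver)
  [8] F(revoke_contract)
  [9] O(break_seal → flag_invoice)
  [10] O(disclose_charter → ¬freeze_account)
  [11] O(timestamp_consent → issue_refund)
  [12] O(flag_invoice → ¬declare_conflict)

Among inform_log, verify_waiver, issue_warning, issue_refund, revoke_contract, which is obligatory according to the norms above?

Premise 5 is F(¬flag_invoice), i.e. O(flag_invoice).
With premise 12, O(flag_invoice → ¬declare_conflict), the K-axiom yields O(¬declare_conflict).
The contrapositive of premise 1 (O(issue_refund → declare_conflict)) is O(¬declare_conflict → ¬issue_refund), and O(¬declare_conflict) is already established, so O(¬issue_refund).
Premise 11 is O(timestamp_consent → issue_refund); contrapositively O(¬issue_refund → ¬timestamp_consent). Since O(¬issue_refund) holds, K gives O(¬timestamp_consent).
The contrapositive of premise 3 (O(¬freeze_account → timestamp_consent)) is O(¬timestamp_consent → freeze_account), and O(¬timestamp_consent) is already established, so O(freeze_account).
Premise 10 is O(disclose_charter → ¬freeze_account); contrapositively O(freeze_account → ¬disclose_charter). Since O(freeze_account) holds, K gives O(¬disclose_charter).
Premise 6 is O(¬issue_warning → disclose_charter); contrapositively O(¬disclose_charter → issue_warning). Since O(¬disclose_charter) holds, K gives O(issue_warning).
So O(issue_warning) holds — issue_warning is obligatory. None of the other listed options is made obligatory by any chain of premises.

issue_warning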